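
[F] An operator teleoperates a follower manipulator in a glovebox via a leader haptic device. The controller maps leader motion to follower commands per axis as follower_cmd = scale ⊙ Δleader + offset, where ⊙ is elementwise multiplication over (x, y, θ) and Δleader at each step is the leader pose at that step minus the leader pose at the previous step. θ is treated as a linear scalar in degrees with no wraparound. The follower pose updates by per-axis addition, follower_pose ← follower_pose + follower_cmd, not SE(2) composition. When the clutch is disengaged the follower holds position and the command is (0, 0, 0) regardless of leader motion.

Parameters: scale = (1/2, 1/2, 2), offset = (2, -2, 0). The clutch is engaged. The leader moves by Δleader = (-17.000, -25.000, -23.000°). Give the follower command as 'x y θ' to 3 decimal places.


-6.500 -14.500 -46.000

axis x: 1/2·-17.000 + 2 = -6.500
axis y: 1/2·-25.000 + -2 = -14.500
axis θ: 2·-23.000 + 0 = -46.000


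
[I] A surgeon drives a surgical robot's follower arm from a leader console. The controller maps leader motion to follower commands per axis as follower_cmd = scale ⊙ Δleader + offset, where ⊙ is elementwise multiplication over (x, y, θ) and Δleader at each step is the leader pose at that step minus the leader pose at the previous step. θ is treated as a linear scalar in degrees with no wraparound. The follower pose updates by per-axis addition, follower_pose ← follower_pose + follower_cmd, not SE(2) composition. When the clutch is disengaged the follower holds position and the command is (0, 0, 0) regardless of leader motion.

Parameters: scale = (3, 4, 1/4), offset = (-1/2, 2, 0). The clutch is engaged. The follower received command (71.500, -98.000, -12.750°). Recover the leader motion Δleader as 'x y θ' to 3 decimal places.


24.000 -25.000 -51.000

axis x: (71.500 − -1/2) / (3) = 24.000
axis y: (-98.000 − 2) / (4) = -25.000
axis θ: (-12.750 − 0) / (1/4) = -51.000


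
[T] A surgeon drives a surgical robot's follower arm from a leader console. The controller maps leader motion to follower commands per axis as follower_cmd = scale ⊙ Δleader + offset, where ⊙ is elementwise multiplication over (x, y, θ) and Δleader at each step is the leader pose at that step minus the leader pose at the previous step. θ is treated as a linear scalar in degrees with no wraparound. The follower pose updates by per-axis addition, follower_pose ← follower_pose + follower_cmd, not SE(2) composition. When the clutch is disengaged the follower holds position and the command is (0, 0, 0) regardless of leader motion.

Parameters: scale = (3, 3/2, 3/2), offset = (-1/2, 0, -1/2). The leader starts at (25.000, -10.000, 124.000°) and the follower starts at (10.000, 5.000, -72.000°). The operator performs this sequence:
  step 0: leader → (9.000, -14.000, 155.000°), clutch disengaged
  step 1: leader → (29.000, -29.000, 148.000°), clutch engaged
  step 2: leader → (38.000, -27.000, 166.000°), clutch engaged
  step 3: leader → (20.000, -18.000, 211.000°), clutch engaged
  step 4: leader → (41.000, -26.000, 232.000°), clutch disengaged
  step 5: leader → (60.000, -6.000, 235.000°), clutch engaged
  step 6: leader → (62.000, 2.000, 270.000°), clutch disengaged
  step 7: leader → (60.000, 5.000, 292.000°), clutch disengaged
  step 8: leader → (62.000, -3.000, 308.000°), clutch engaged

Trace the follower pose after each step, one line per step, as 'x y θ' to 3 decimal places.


10.000 5.000 -72.000
69.500 -17.500 -83.000
96.000 -14.500 -56.500
41.500 -1.000 10.500
41.500 -1.000 10.500
98.000 29.000 14.500
98.000 29.000 14.500
98.000 29.000 14.500
103.500 17.000 38.000

step 0: Δleader=(-16.000, -4.000, 31.000°), disengaged; cmd=(0,0,0) → follower holds at (10.000, 5.000, -72.000°)
step 1: Δleader=(20.000, -15.000, -7.000°), engaged; cmd=(59.500, -22.500, -11.000°) → follower=(69.500, -17.500, -83.000°)
step 2: Δleader=(9.000, 2.000, 18.000°), engaged; cmd=(26.500, 3.000, 26.500°) → follower=(96.000, -14.500, -56.500°)
step 3: Δleader=(-18.000, 9.000, 45.000°), engaged; cmd=(-54.500, 13.500, 67.000°) → follower=(41.500, -1.000, 10.500°)
step 4: Δleader=(21.000, -8.000, 21.000°), disengaged; cmd=(0,0,0) → follower holds at (41.500, -1.000, 10.500°)
step 5: Δleader=(19.000, 20.000, 3.000°), engaged; cmd=(56.500, 30.000, 4.000°) → follower=(98.000, 29.000, 14.500°)
step 6: Δleader=(2.000, 8.000, 35.000°), disengaged; cmd=(0,0,0) → follower holds at (98.000, 29.000, 14.500°)
step 7: Δleader=(-2.000, 3.000, 22.000°), disengaged; cmd=(0,0,0) → follower holds at (98.000, 29.000, 14.500°)
step 8: Δleader=(2.000, -8.000, 16.000°), engaged; cmd=(5.500, -12.000, 23.500°) → follower=(103.500, 17.000, 38.000°)


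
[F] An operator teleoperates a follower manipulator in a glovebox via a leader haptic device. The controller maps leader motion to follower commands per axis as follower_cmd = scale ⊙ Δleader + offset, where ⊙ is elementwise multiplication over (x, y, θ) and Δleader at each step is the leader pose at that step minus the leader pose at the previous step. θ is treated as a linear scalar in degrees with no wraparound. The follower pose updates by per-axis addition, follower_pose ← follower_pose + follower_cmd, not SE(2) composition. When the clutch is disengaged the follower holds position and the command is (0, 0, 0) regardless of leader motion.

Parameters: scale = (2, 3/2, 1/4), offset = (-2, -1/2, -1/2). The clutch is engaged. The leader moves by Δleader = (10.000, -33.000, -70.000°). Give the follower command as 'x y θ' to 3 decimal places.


axis x: 2·10.000 + -2 = 18.000
axis y: 3/2·-33.000 + -1/2 = -50.000
axis θ: 1/4·-70.000 + -1/2 = -18.000

18.000 -50.000 -18.000


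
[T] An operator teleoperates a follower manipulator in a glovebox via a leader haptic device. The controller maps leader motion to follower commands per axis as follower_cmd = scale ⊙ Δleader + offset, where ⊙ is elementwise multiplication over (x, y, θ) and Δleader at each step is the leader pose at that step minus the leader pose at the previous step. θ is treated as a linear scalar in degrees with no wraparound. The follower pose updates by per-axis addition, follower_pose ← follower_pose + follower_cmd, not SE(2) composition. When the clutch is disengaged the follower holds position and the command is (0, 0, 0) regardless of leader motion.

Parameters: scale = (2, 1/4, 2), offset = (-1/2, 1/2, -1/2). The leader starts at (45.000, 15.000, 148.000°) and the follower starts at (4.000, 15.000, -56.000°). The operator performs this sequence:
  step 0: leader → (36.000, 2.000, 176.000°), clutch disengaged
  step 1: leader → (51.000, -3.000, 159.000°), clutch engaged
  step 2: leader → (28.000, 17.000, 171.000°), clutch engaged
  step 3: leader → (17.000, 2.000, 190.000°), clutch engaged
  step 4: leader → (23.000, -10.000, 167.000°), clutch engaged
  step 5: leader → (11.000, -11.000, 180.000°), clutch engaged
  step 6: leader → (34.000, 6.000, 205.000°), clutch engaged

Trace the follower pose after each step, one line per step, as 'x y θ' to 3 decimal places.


4.000 15.000 -56.000
33.500 14.250 -90.500
-13.000 19.750 -67.000
-35.500 16.500 -29.500
-24.000 14.000 -76.000
-48.500 14.250 -50.500
-3.000 19.000 -1.000

step 0: Δleader=(-9.000, -13.000, 28.000°), disengaged; cmd=(0,0,0) → follower holds at (4.000, 15.000, -56.000°)
step 1: Δleader=(15.000, -5.000, -17.000°), engaged; cmd=(29.500, -0.750, -34.500°) → follower=(33.500, 14.250, -90.500°)
step 2: Δleader=(-23.000, 20.000, 12.000°), engaged; cmd=(-46.500, 5.500, 23.500°) → follower=(-13.000, 19.750, -67.000°)
step 3: Δleader=(-11.000, -15.000, 19.000°), engaged; cmd=(-22.500, -3.250, 37.500°) → follower=(-35.500, 16.500, -29.500°)
step 4: Δleader=(6.000, -12.000, -23.000°), engaged; cmd=(11.500, -2.500, -46.500°) → follower=(-24.000, 14.000, -76.000°)
step 5: Δleader=(-12.000, -1.000, 13.000°), engaged; cmd=(-24.500, 0.250, 25.500°) → follower=(-48.500, 14.250, -50.500°)
step 6: Δleader=(23.000, 17.000, 25.000°), engaged; cmd=(45.500, 4.750, 49.500°) → follower=(-3.000, 19.000, -1.000°)


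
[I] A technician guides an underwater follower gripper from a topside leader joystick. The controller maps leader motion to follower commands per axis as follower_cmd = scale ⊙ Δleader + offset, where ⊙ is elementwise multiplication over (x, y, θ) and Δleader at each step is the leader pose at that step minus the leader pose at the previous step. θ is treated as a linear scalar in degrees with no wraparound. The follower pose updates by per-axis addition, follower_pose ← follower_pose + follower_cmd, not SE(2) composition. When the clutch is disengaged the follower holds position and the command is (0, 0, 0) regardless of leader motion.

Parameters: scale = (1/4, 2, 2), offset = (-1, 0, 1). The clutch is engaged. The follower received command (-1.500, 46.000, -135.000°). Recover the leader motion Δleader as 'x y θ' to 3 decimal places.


-2.000 23.000 -68.000

axis x: (-1.500 − -1) / (1/4) = -2.000
axis y: (46.000 − 0) / (2) = 23.000
axis θ: (-135.000 − 1) / (2) = -68.000


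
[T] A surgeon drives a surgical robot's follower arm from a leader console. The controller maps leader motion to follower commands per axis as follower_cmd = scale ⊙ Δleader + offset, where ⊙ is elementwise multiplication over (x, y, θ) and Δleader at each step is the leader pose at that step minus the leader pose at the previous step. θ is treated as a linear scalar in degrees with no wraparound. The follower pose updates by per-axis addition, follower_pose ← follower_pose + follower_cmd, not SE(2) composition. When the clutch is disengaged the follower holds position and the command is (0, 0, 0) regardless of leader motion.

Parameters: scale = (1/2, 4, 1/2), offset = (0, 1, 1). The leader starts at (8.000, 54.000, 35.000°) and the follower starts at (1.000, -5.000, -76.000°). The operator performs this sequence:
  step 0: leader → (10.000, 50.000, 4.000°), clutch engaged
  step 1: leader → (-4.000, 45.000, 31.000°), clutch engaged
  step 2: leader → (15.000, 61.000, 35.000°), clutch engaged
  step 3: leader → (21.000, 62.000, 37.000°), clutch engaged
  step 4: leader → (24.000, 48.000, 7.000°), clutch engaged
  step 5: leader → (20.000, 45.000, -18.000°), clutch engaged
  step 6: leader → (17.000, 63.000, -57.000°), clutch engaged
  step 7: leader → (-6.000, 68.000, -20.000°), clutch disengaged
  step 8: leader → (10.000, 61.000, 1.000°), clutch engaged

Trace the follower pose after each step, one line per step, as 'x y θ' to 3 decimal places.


2.000 -20.000 -90.500
-5.000 -39.000 -76.000
4.500 26.000 -73.000
7.500 31.000 -71.000
9.000 -24.000 -85.000
7.000 -35.000 -96.500
5.500 38.000 -115.000
5.500 38.000 -115.000
13.500 11.000 -103.500

step 0: Δleader=(2.000, -4.000, -31.000°), engaged; cmd=(1.000, -15.000, -14.500°) → follower=(2.000, -20.000, -90.500°)
step 1: Δleader=(-14.000, -5.000, 27.000°), engaged; cmd=(-7.000, -19.000, 14.500°) → follower=(-5.000, -39.000, -76.000°)
step 2: Δleader=(19.000, 16.000, 4.000°), engaged; cmd=(9.500, 65.000, 3.000°) → follower=(4.500, 26.000, -73.000°)
step 3: Δleader=(6.000, 1.000, 2.000°), engaged; cmd=(3.000, 5.000, 2.000°) → follower=(7.500, 31.000, -71.000°)
step 4: Δleader=(3.000, -14.000, -30.000°), engaged; cmd=(1.500, -55.000, -14.000°) → follower=(9.000, -24.000, -85.000°)
step 5: Δleader=(-4.000, -3.000, -25.000°), engaged; cmd=(-2.000, -11.000, -11.500°) → follower=(7.000, -35.000, -96.500°)
step 6: Δleader=(-3.000, 18.000, -39.000°), engaged; cmd=(-1.500, 73.000, -18.500°) → follower=(5.500, 38.000, -115.000°)
step 7: Δleader=(-23.000, 5.000, 37.000°), disengaged; cmd=(0,0,0) → follower holds at (5.500, 38.000, -115.000°)
step 8: Δleader=(16.000, -7.000, 21.000°), engaged; cmd=(8.000, -27.000, 11.500°) → follower=(13.500, 11.000, -103.500°)


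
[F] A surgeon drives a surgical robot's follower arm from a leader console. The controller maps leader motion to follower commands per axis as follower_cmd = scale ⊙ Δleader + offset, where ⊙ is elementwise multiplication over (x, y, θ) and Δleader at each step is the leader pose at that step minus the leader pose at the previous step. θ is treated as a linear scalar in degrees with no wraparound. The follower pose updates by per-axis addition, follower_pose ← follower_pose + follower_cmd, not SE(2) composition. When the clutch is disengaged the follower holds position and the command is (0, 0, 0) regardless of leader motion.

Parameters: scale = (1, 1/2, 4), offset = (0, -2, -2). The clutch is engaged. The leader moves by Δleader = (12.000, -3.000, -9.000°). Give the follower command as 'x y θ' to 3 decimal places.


axis x: 1·12.000 + 0 = 12.000
axis y: 1/2·-3.000 + -2 = -3.500
axis θ: 4·-9.000 + -2 = -38.000

12.000 -3.500 -38.000


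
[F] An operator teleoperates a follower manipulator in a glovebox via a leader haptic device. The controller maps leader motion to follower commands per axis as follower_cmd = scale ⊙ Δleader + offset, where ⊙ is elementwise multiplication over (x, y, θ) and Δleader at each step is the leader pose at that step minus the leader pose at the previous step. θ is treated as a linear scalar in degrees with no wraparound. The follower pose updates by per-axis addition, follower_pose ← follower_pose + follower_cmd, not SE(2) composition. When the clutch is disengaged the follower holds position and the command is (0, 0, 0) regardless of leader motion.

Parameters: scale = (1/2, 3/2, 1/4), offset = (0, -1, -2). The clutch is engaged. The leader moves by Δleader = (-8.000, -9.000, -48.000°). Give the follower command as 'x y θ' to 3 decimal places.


axis x: 1/2·-8.000 + 0 = -4.000
axis y: 3/2·-9.000 + -1 = -14.500
axis θ: 1/4·-48.000 + -2 = -14.000

-4.000 -14.500 -14.000


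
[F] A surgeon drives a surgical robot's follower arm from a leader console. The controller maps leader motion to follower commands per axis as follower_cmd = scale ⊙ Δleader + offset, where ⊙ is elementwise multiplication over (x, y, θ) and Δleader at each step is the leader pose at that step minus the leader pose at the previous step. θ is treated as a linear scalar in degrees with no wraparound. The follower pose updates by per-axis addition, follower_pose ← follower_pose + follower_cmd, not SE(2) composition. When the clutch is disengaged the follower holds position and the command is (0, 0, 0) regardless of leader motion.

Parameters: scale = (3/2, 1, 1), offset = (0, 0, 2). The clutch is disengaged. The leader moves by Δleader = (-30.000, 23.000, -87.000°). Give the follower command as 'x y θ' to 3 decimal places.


clutch disengaged → follower holds; cmd = (0, 0, 0)

0.000 0.000 0.000


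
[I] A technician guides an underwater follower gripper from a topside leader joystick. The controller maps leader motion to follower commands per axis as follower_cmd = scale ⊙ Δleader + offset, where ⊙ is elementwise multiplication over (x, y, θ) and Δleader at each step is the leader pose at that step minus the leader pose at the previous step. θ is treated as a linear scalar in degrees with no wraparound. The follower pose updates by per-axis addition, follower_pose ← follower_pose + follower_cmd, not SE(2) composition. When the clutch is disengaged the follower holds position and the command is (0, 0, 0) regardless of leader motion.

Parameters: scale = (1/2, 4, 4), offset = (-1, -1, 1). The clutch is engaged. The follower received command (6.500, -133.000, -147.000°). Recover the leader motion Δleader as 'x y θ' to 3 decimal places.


axis x: (6.500 − -1) / (1/2) = 15.000
axis y: (-133.000 − -1) / (4) = -33.000
axis θ: (-147.000 − 1) / (4) = -37.000

15.000 -33.000 -37.000


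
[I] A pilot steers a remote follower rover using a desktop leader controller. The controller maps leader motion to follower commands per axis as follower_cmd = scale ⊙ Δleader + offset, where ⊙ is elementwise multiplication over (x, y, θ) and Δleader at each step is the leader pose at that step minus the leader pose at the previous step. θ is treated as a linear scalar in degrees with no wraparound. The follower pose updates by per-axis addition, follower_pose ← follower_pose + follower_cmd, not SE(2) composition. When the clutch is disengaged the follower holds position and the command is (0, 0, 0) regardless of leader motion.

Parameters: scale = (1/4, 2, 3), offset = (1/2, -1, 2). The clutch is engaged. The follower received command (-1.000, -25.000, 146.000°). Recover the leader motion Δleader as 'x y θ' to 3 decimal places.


axis x: (-1.000 − 1/2) / (1/4) = -6.000
axis y: (-25.000 − -1) / (2) = -12.000
axis θ: (146.000 − 2) / (3) = 48.000

-6.000 -12.000 48.000


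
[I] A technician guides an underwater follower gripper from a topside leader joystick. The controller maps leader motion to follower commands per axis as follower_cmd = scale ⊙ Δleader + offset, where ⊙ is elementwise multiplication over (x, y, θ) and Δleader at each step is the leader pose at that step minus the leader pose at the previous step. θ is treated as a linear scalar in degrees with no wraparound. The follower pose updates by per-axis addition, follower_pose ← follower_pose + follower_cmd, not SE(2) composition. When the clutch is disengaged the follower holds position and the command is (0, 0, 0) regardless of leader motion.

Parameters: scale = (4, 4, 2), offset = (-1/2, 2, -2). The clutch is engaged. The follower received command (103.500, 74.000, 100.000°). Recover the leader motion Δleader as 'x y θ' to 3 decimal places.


axis x: (103.500 − -1/2) / (4) = 26.000
axis y: (74.000 − 2) / (4) = 18.000
axis θ: (100.000 − -2) / (2) = 51.000

26.000 18.000 51.000


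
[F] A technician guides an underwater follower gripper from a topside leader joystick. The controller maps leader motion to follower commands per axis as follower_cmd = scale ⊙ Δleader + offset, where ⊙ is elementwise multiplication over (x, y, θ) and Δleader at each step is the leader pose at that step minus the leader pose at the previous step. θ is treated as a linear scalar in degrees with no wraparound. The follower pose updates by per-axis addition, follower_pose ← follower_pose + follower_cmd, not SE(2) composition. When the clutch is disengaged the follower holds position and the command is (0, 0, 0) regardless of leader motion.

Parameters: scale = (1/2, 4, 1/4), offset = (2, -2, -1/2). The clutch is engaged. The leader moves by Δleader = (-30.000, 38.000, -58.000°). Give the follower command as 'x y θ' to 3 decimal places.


-13.000 150.000 -15.000

axis x: 1/2·-30.000 + 2 = -13.000
axis y: 4·38.000 + -2 = 150.000
axis θ: 1/4·-58.000 + -1/2 = -15.000


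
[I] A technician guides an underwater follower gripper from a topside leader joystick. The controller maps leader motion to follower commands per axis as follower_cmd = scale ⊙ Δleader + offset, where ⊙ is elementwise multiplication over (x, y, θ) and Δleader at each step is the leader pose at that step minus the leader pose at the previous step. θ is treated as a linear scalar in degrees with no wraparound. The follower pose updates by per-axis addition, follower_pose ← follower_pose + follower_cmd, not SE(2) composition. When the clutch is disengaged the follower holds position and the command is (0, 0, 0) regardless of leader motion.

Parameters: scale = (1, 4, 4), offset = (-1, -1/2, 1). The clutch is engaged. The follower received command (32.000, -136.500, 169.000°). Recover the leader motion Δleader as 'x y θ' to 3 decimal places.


axis x: (32.000 − -1) / (1) = 33.000
axis y: (-136.500 − -1/2) / (4) = -34.000
axis θ: (169.000 − 1) / (4) = 42.000

33.000 -34.000 42.000


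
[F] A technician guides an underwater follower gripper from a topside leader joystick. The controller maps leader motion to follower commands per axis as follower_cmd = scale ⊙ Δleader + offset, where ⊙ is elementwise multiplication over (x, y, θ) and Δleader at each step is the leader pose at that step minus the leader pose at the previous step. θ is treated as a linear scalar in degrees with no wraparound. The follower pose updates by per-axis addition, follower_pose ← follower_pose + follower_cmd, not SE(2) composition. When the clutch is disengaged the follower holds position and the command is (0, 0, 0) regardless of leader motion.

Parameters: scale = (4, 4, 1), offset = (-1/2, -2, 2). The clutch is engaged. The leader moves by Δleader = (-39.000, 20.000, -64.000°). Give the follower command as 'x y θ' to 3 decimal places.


axis x: 4·-39.000 + -1/2 = -156.500
axis y: 4·20.000 + -2 = 78.000
axis θ: 1·-64.000 + 2 = -62.000

-156.500 78.000 -62.000


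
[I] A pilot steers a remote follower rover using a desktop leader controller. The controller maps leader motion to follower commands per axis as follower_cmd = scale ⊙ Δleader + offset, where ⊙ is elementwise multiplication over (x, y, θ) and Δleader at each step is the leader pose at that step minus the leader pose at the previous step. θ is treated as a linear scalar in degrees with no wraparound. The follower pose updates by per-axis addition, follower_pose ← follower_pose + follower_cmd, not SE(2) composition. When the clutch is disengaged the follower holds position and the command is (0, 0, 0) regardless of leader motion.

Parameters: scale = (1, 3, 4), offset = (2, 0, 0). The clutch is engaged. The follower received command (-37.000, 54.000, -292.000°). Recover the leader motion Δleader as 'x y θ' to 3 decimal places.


-39.000 18.000 -73.000

axis x: (-37.000 − 2) / (1) = -39.000
axis y: (54.000 − 0) / (3) = 18.000
axis θ: (-292.000 − 0) / (4) = -73.000


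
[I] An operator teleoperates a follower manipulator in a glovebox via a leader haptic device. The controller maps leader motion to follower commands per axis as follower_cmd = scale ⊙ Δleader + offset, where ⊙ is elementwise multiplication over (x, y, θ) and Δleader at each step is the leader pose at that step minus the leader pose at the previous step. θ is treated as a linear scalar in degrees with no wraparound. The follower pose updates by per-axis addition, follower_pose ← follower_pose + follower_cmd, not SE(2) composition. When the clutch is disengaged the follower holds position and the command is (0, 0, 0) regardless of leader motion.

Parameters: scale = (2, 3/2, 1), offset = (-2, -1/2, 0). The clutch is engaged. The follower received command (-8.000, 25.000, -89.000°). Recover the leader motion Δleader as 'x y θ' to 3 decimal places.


-3.000 17.000 -89.000

axis x: (-8.000 − -2) / (2) = -3.000
axis y: (25.000 − -1/2) / (3/2) = 17.000
axis θ: (-89.000 − 0) / (1) = -89.000


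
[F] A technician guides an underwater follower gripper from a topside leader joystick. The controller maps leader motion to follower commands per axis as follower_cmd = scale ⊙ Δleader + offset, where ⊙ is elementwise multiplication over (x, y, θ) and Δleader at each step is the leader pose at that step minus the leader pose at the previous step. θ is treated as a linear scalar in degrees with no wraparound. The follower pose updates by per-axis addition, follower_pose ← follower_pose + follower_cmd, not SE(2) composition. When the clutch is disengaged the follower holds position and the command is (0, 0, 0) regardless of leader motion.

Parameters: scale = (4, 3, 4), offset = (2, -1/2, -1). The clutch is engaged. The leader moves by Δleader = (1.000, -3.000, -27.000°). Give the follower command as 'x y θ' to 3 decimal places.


6.000 -9.500 -109.000

axis x: 4·1.000 + 2 = 6.000
axis y: 3·-3.000 + -1/2 = -9.500
axis θ: 4·-27.000 + -1 = -109.000


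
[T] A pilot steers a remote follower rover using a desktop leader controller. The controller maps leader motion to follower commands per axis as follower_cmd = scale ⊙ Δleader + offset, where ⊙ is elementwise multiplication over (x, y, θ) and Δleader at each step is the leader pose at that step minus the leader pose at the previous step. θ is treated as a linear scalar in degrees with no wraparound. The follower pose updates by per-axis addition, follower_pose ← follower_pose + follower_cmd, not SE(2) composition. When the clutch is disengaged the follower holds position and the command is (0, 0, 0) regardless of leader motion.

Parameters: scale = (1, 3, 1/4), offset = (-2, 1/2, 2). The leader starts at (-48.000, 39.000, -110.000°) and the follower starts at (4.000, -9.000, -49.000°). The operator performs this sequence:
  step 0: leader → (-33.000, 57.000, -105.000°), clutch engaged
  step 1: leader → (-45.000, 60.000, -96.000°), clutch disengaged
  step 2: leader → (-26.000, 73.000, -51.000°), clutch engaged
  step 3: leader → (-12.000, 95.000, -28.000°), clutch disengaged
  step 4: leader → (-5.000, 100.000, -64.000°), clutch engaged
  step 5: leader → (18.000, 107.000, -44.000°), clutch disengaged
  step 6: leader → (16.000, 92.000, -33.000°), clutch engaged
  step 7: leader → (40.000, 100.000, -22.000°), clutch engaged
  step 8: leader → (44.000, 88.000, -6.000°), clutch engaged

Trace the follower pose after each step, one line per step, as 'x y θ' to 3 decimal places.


17.000 45.500 -45.750
17.000 45.500 -45.750
34.000 85.000 -32.500
34.000 85.000 -32.500
39.000 100.500 -39.500
39.000 100.500 -39.500
35.000 56.000 -34.750
57.000 80.500 -30.000
59.000 45.000 -24.000

step 0: Δleader=(15.000, 18.000, 5.000°), engaged; cmd=(13.000, 54.500, 3.250°) → follower=(17.000, 45.500, -45.750°)
step 1: Δleader=(-12.000, 3.000, 9.000°), disengaged; cmd=(0,0,0) → follower holds at (17.000, 45.500, -45.750°)
step 2: Δleader=(19.000, 13.000, 45.000°), engaged; cmd=(17.000, 39.500, 13.250°) → follower=(34.000, 85.000, -32.500°)
step 3: Δleader=(14.000, 22.000, 23.000°), disengaged; cmd=(0,0,0) → follower holds at (34.000, 85.000, -32.500°)
step 4: Δleader=(7.000, 5.000, -36.000°), engaged; cmd=(5.000, 15.500, -7.000°) → follower=(39.000, 100.500, -39.500°)
step 5: Δleader=(23.000, 7.000, 20.000°), disengaged; cmd=(0,0,0) → follower holds at (39.000, 100.500, -39.500°)
step 6: Δleader=(-2.000, -15.000, 11.000°), engaged; cmd=(-4.000, -44.500, 4.750°) → follower=(35.000, 56.000, -34.750°)
step 7: Δleader=(24.000, 8.000, 11.000°), engaged; cmd=(22.000, 24.500, 4.750°) → follower=(57.000, 80.500, -30.000°)
step 8: Δleader=(4.000, -12.000, 16.000°), engaged; cmd=(2.000, -35.500, 6.000°) → follower=(59.000, 45.000, -24.000°)


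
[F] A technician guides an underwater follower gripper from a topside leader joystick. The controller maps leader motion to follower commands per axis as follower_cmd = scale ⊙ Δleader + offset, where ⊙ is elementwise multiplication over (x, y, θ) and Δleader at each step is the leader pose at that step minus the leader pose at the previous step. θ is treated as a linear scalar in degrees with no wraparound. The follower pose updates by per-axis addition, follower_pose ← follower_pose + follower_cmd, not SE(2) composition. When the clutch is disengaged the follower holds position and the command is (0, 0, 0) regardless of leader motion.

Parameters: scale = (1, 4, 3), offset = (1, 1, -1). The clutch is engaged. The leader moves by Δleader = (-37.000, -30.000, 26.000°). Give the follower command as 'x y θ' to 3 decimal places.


-36.000 -119.000 77.000

axis x: 1·-37.000 + 1 = -36.000
axis y: 4·-30.000 + 1 = -119.000
axis θ: 3·26.000 + -1 = 77.000


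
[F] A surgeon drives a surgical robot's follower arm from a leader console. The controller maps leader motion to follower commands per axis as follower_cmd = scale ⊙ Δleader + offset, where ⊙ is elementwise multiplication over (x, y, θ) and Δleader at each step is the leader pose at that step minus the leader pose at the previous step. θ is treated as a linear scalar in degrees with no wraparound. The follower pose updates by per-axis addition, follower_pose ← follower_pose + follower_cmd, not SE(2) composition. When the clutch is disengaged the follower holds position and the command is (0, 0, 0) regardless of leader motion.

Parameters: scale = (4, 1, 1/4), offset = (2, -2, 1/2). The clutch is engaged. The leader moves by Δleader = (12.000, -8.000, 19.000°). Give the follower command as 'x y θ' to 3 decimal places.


50.000 -10.000 5.250

axis x: 4·12.000 + 2 = 50.000
axis y: 1·-8.000 + -2 = -10.000
axis θ: 1/4·19.000 + 1/2 = 5.250


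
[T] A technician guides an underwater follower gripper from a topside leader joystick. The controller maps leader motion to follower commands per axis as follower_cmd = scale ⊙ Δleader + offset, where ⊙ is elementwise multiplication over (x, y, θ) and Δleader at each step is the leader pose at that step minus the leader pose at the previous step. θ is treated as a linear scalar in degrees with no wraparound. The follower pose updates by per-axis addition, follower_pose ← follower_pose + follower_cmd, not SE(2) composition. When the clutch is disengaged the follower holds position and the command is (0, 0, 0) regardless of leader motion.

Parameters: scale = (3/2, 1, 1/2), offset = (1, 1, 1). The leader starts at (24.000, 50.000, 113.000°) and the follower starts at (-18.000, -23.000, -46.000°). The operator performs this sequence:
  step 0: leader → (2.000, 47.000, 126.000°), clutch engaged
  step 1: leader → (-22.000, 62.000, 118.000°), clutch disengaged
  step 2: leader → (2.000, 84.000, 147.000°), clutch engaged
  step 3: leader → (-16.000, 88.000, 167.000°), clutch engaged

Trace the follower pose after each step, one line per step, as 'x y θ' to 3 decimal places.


-50.000 -25.000 -38.500
-50.000 -25.000 -38.500
-13.000 -2.000 -23.000
-39.000 3.000 -12.000

step 0: Δleader=(-22.000, -3.000, 13.000°), engaged; cmd=(-32.000, -2.000, 7.500°) → follower=(-50.000, -25.000, -38.500°)
step 1: Δleader=(-24.000, 15.000, -8.000°), disengaged; cmd=(0,0,0) → follower holds at (-50.000, -25.000, -38.500°)
step 2: Δleader=(24.000, 22.000, 29.000°), engaged; cmd=(37.000, 23.000, 15.500°) → follower=(-13.000, -2.000, -23.000°)
step 3: Δleader=(-18.000, 4.000, 20.000°), engaged; cmd=(-26.000, 5.000, 11.000°) → follower=(-39.000, 3.000, -12.000°)


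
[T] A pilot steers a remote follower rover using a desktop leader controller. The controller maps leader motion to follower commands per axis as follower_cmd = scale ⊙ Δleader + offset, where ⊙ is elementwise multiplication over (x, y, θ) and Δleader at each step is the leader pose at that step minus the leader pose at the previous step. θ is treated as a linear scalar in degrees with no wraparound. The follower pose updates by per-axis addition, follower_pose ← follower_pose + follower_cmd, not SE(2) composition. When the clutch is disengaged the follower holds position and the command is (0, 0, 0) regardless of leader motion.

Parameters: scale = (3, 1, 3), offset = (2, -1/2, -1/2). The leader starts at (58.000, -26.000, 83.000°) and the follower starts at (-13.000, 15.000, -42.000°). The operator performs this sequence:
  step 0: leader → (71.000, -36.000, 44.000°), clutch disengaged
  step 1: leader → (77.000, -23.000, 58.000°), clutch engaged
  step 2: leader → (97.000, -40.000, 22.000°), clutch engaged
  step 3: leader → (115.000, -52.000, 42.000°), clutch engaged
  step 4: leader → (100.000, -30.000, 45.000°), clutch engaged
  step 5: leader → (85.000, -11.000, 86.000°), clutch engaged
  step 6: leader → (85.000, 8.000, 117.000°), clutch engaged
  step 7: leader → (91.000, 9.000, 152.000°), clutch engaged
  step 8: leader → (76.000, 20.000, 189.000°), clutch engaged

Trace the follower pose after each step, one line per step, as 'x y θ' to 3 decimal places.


-13.000 15.000 -42.000
7.000 27.500 -0.500
69.000 10.000 -109.000
125.000 -2.500 -49.500
82.000 19.000 -41.000
39.000 37.500 81.500
41.000 56.000 174.000
61.000 56.500 278.500
18.000 67.000 389.000

step 0: Δleader=(13.000, -10.000, -39.000°), disengaged; cmd=(0,0,0) → follower holds at (-13.000, 15.000, -42.000°)
step 1: Δleader=(6.000, 13.000, 14.000°), engaged; cmd=(20.000, 12.500, 41.500°) → follower=(7.000, 27.500, -0.500°)
step 2: Δleader=(20.000, -17.000, -36.000°), engaged; cmd=(62.000, -17.500, -108.500°) → follower=(69.000, 10.000, -109.000°)
step 3: Δleader=(18.000, -12.000, 20.000°), engaged; cmd=(56.000, -12.500, 59.500°) → follower=(125.000, -2.500, -49.500°)
step 4: Δleader=(-15.000, 22.000, 3.000°), engaged; cmd=(-43.000, 21.500, 8.500°) → follower=(82.000, 19.000, -41.000°)
step 5: Δleader=(-15.000, 19.000, 41.000°), engaged; cmd=(-43.000, 18.500, 122.500°) → follower=(39.000, 37.500, 81.500°)
step 6: Δleader=(0.000, 19.000, 31.000°), engaged; cmd=(2.000, 18.500, 92.500°) → follower=(41.000, 56.000, 174.000°)
step 7: Δleader=(6.000, 1.000, 35.000°), engaged; cmd=(20.000, 0.500, 104.500°) → follower=(61.000, 56.500, 278.500°)
step 8: Δleader=(-15.000, 11.000, 37.000°), engaged; cmd=(-43.000, 10.500, 110.500°) → follower=(18.000, 67.000, 389.000°)


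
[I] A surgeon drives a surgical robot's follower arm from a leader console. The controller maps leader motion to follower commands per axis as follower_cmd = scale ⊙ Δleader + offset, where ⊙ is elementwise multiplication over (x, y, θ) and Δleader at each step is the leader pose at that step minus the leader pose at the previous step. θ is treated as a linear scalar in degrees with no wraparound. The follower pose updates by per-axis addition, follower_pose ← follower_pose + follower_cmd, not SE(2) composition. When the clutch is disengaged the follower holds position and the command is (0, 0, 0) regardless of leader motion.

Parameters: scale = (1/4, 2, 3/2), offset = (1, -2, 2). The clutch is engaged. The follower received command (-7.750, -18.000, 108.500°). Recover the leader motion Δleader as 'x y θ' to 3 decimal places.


-35.000 -8.000 71.000

axis x: (-7.750 − 1) / (1/4) = -35.000
axis y: (-18.000 − -2) / (2) = -8.000
axis θ: (108.500 − 2) / (3/2) = 71.000


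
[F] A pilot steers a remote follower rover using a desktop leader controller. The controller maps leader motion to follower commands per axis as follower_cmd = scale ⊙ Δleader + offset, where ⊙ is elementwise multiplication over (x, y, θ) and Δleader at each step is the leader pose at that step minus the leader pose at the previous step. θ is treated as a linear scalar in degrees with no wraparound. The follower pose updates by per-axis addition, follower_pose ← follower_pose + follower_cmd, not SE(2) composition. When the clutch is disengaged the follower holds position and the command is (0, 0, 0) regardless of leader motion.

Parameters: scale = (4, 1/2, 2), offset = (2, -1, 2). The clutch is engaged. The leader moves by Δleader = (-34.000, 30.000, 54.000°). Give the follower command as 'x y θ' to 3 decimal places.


-134.000 14.000 110.000

axis x: 4·-34.000 + 2 = -134.000
axis y: 1/2·30.000 + -1 = 14.000
axis θ: 2·54.000 + 2 = 110.000


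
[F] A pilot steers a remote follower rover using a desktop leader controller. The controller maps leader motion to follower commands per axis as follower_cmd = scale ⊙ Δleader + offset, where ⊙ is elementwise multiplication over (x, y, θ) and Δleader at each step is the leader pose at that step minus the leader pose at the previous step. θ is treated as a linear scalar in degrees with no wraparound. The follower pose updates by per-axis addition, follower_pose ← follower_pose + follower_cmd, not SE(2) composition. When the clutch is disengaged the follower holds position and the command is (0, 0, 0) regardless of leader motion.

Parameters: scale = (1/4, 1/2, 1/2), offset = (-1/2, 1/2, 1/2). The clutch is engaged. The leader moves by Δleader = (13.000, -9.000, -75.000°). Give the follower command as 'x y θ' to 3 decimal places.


axis x: 1/4·13.000 + -1/2 = 2.750
axis y: 1/2·-9.000 + 1/2 = -4.000
axis θ: 1/2·-75.000 + 1/2 = -37.000

2.750 -4.000 -37.000


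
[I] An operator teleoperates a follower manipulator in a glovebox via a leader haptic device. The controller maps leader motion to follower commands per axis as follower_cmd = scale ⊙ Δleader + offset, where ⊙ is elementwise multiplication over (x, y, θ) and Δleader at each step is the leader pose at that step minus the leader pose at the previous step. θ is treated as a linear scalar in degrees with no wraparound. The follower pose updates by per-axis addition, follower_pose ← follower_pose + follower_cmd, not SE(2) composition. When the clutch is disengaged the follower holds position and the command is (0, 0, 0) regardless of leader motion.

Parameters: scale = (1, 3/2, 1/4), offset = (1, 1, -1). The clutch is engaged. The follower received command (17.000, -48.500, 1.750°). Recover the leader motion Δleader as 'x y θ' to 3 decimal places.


axis x: (17.000 − 1) / (1) = 16.000
axis y: (-48.500 − 1) / (3/2) = -33.000
axis θ: (1.750 − -1) / (1/4) = 11.000

16.000 -33.000 11.000


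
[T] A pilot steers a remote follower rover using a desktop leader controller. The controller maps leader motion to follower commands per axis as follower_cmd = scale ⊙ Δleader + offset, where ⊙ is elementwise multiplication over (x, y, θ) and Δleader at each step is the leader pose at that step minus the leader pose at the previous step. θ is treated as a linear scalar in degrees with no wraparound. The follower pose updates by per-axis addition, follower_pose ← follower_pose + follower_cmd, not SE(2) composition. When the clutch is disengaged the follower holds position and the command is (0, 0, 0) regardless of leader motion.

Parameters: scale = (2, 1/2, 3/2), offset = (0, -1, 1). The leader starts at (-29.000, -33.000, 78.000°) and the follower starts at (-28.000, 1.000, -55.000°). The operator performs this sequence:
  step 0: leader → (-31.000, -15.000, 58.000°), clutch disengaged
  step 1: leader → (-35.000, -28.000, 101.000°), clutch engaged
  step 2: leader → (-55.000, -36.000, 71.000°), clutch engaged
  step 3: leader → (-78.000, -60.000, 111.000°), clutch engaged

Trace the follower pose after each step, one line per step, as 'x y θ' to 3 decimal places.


step 0: Δleader=(-2.000, 18.000, -20.000°), disengaged; cmd=(0,0,0) → follower holds at (-28.000, 1.000, -55.000°)
step 1: Δleader=(-4.000, -13.000, 43.000°), engaged; cmd=(-8.000, -7.500, 65.500°) → follower=(-36.000, -6.500, 10.500°)
step 2: Δleader=(-20.000, -8.000, -30.000°), engaged; cmd=(-40.000, -5.000, -44.000°) → follower=(-76.000, -11.500, -33.500°)
step 3: Δleader=(-23.000, -24.000, 40.000°), engaged; cmd=(-46.000, -13.000, 61.000°) → follower=(-122.000, -24.500, 27.500°)

-28.000 1.000 -55.000
-36.000 -6.500 10.500
-76.000 -11.500 -33.500
-122.000 -24.500 27.500


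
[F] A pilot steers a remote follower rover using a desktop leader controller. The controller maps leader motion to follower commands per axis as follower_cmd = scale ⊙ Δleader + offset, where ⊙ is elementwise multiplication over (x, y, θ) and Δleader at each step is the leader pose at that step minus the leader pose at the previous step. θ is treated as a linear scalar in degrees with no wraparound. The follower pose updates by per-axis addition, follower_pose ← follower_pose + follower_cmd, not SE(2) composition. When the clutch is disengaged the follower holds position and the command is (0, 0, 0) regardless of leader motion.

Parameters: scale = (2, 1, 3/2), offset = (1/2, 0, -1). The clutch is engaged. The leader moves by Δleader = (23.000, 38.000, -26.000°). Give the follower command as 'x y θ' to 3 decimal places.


axis x: 2·23.000 + 1/2 = 46.500
axis y: 1·38.000 + 0 = 38.000
axis θ: 3/2·-26.000 + -1 = -40.000

46.500 38.000 -40.000


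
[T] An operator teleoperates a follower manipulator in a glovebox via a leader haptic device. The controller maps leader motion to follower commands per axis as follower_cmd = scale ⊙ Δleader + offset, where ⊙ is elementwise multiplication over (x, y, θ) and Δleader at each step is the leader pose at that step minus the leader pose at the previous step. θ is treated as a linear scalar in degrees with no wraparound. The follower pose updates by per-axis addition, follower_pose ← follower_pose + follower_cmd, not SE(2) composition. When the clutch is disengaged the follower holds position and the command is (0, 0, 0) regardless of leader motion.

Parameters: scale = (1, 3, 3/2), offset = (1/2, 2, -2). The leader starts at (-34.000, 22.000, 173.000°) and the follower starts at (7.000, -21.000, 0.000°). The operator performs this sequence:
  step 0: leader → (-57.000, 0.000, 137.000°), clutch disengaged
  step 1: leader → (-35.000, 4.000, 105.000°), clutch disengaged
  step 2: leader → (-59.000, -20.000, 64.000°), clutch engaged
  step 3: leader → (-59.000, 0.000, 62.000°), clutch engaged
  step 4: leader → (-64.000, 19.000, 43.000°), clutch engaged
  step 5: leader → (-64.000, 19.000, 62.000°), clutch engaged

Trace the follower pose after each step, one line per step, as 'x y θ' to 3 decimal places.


7.000 -21.000 0.000
7.000 -21.000 0.000
-16.500 -91.000 -63.500
-16.000 -29.000 -68.500
-20.500 30.000 -99.000
-20.000 32.000 -72.500

step 0: Δleader=(-23.000, -22.000, -36.000°), disengaged; cmd=(0,0,0) → follower holds at (7.000, -21.000, 0.000°)
step 1: Δleader=(22.000, 4.000, -32.000°), disengaged; cmd=(0,0,0) → follower holds at (7.000, -21.000, 0.000°)
step 2: Δleader=(-24.000, -24.000, -41.000°), engaged; cmd=(-23.500, -70.000, -63.500°) → follower=(-16.500, -91.000, -63.500°)
step 3: Δleader=(0.000, 20.000, -2.000°), engaged; cmd=(0.500, 62.000, -5.000°) → follower=(-16.000, -29.000, -68.500°)
step 4: Δleader=(-5.000, 19.000, -19.000°), engaged; cmd=(-4.500, 59.000, -30.500°) → follower=(-20.500, 30.000, -99.000°)
step 5: Δleader=(0.000, 0.000, 19.000°), engaged; cmd=(0.500, 2.000, 26.500°) → follower=(-20.000, 32.000, -72.500°)
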